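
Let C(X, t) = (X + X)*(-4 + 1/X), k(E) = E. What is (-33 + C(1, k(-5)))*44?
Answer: -1716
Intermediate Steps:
C(X, t) = 2*X*(-4 + 1/X) (C(X, t) = (2*X)*(-4 + 1/X) = 2*X*(-4 + 1/X))
(-33 + C(1, k(-5)))*44 = (-33 + (2 - 8*1))*44 = (-33 + (2 - 8))*44 = (-33 - 6)*44 = -39*44 = -1716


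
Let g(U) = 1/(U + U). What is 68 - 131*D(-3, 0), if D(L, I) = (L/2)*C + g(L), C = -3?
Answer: -1499/3 ≈ -499.67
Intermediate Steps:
g(U) = 1/(2*U)
D(L, I) = 1/(2*L) - 3*L/2 (D(L, I) = (L/2)*(-3) + 1/(2*L) = -3*L/2 + 1/(2*L) = 1/(2*L) - 3*L/2)
68 - 131*D(-3, 0) = 68 - 131*(1 - 3*(-3)**2)/(2*(-3)) = 68 - 131*(-1)*(1 - 3*9)/(2*3) = 68 - 131*(-1)*(1 - 27)/(2*3) = 68 - 131*(-1)*(-26)/(2*3) = 68 - 131*13/3 = 68 - 1703/3 = -1499/3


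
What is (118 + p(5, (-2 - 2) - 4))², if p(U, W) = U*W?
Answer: 6084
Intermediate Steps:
(118 + p(5, (-2 - 2) - 4))² = (118 + 5*((-2 - 2) - 4))² = (118 + 5*(-4 - 4))² = (118 + 5*(-8))² = (118 - 40)² = 78² = 6084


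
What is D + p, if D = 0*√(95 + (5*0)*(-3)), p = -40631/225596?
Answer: -40631/225596 ≈ -0.18011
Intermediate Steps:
p = -40631/225596 (p = -40631*1/225596 = -40631/225596 ≈ -0.18011)
D = 0 (D = 0*√(95 + 0*(-3)) = 0*√(95 + 0) = 0*√95 = 0)
D + p = 0 - 40631/225596 = -40631/225596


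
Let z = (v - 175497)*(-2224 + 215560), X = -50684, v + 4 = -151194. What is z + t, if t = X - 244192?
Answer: -69696099396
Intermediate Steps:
v = -151198 (v = -4 - 151194 = -151198)
z = -69695804520 (z = (-151198 - 175497)*(-2224 + 215560) = -326695*213336 = -69695804520)
t = -294876 (t = -50684 - 244192 = -294876)
z + t = -69695804520 - 294876 = -69696099396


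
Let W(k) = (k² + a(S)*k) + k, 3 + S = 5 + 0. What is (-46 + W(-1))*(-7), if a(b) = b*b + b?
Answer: 364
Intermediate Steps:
S = 2 (S = -3 + (5 + 0) = -3 + 5 = 2)
a(b) = b + b² (a(b) = b² + b = b + b²)
W(k) = k² + 7*k (W(k) = (k² + (2*(1 + 2))*k) + k = (k² + (2*3)*k) + k = (k² + 6*k) + k = k² + 7*k)
(-46 + W(-1))*(-7) = (-46 - (7 - 1))*(-7) = (-46 - 1*6)*(-7) = (-46 - 6)*(-7) = -52*(-7) = 364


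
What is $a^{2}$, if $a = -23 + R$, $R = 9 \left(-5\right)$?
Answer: $4624$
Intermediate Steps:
$R = -45$
$a = -68$ ($a = -23 - 45 = -68$)
$a^{2} = \left(-68\right)^{2} = 4624$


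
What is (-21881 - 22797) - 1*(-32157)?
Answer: -12521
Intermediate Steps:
(-21881 - 22797) - 1*(-32157) = -44678 + 32157 = -12521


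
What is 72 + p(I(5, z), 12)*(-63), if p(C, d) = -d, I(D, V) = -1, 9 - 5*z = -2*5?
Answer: 828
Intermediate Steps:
z = 19/5 (z = 9/5 - (-2)*5/5 = 9/5 - ⅕*(-10) = 9/5 + 2 = 19/5 ≈ 3.8000)
72 + p(I(5, z), 12)*(-63) = 72 - 1*12*(-63) = 72 - 12*(-63) = 72 + 756 = 828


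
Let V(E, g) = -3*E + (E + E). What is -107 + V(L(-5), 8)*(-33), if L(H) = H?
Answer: -272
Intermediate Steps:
V(E, g) = -E (V(E, g) = -3*E + 2*E = -E)
-107 + V(L(-5), 8)*(-33) = -107 - 1*(-5)*(-33) = -107 + 5*(-33) = -107 - 165 = -272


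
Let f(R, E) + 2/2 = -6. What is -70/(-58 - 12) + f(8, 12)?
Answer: -6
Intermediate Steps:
f(R, E) = -7 (f(R, E) = -1 - 6 = -7)
-70/(-58 - 12) + f(8, 12) = -70/(-58 - 12) - 7 = -70/(-70) - 7 = -70*(-1/70) - 7 = 1 - 7 = -6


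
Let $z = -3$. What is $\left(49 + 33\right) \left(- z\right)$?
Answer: $246$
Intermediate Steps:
$\left(49 + 33\right) \left(- z\right) = \left(49 + 33\right) \left(\left(-1\right) \left(-3\right)\right) = 82 \cdot 3 = 246$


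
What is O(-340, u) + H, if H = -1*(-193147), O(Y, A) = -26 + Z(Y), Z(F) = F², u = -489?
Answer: 308721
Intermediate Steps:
O(Y, A) = -26 + Y²
H = 193147
O(-340, u) + H = (-26 + (-340)²) + 193147 = (-26 + 115600) + 193147 = 115574 + 193147 = 308721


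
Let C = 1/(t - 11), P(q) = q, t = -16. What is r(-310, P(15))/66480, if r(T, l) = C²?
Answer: 1/48463920 ≈ 2.0634e-8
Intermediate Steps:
C = -1/27 (C = 1/(-16 - 11) = 1/(-27) = -1/27 ≈ -0.037037)
r(T, l) = 1/729 (r(T, l) = (-1/27)² = 1/729)
r(-310, P(15))/66480 = (1/729)/66480 = (1/729)*(1/66480) = 1/48463920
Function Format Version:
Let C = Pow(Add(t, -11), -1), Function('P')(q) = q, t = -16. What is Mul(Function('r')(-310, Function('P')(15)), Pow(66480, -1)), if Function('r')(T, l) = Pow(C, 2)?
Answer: Rational(1, 48463920) ≈ 2.0634e-8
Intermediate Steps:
C = Rational(-1, 27) (C = Pow(Add(-16, -11), -1) = Pow(-27, -1) = Rational(-1, 27) ≈ -0.037037)
Function('r')(T, l) = Rational(1, 729) (Function('r')(T, l) = Pow(Rational(-1, 27), 2) = Rational(1, 729))
Mul(Function('r')(-310, Function('P')(15)), Pow(66480, -1)) = Mul(Rational(1, 729), Pow(66480, -1)) = Mul(Rational(1, 729), Rational(1, 66480)) = Rational(1, 48463920)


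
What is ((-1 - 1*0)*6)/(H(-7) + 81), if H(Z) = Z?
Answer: -3/37 ≈ -0.081081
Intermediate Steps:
((-1 - 1*0)*6)/(H(-7) + 81) = ((-1 - 1*0)*6)/(-7 + 81) = ((-1 + 0)*6)/74 = (-1*6)/74 = (1/74)*(-6) = -3/37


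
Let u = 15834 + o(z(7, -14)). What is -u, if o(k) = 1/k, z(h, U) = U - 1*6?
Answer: -316679/20 ≈ -15834.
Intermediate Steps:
z(h, U) = -6 + U (z(h, U) = U - 6 = -6 + U)
u = 316679/20 (u = 15834 + 1/(-6 - 14) = 15834 + 1/(-20) = 15834 - 1/20 = 316679/20 ≈ 15834.)
-u = -1*316679/20 = -316679/20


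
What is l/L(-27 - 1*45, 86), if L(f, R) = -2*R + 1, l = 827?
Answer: -827/171 ≈ -4.8363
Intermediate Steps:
L(f, R) = 1 - 2*R
l/L(-27 - 1*45, 86) = 827/(1 - 2*86) = 827/(1 - 172) = 827/(-171) = 827*(-1/171) = -827/171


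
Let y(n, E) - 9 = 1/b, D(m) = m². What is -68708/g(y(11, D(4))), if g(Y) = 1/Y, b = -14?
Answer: -4294250/7 ≈ -6.1346e+5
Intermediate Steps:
y(n, E) = 125/14 (y(n, E) = 9 + 1/(-14) = 9 - 1/14 = 125/14)
-68708/g(y(11, D(4))) = -68708/(1/(125/14)) = -68708/14/125 = -68708*125/14 = -4294250/7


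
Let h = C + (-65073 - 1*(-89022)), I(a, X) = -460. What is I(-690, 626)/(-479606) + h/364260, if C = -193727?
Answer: -20314746967/43675320390 ≈ -0.46513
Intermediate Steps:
h = -169778 (h = -193727 + (-65073 - 1*(-89022)) = -193727 + (-65073 + 89022) = -193727 + 23949 = -169778)
I(-690, 626)/(-479606) + h/364260 = -460/(-479606) - 169778/364260 = -460*(-1/479606) - 169778*1/364260 = 230/239803 - 84889/182130 = -20314746967/43675320390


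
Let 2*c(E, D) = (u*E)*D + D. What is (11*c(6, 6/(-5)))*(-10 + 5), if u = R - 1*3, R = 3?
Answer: 33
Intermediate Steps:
u = 0 (u = 3 - 1*3 = 3 - 3 = 0)
c(E, D) = D/2 (c(E, D) = ((0*E)*D + D)/2 = (0*D + D)/2 = (0 + D)/2 = D/2)
(11*c(6, 6/(-5)))*(-10 + 5) = (11*((6/(-5))/2))*(-10 + 5) = (11*((6*(-⅕))/2))*(-5) = (11*((½)*(-6/5)))*(-5) = (11*(-⅗))*(-5) = -33/5*(-5) = 33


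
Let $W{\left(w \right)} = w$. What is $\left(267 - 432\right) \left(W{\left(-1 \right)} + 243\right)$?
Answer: $-39930$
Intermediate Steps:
$\left(267 - 432\right) \left(W{\left(-1 \right)} + 243\right) = \left(267 - 432\right) \left(-1 + 243\right) = \left(-165\right) 242 = -39930$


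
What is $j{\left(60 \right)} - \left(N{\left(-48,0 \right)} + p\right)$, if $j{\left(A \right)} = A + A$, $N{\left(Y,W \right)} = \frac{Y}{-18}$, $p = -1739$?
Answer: $\frac{5569}{3} \approx 1856.3$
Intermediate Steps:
$N{\left(Y,W \right)} = - \frac{Y}{18}$ ($N{\left(Y,W \right)} = Y \left(- \frac{1}{18}\right) = - \frac{Y}{18}$)
$j{\left(A \right)} = 2 A$
$j{\left(60 \right)} - \left(N{\left(-48,0 \right)} + p\right) = 2 \cdot 60 - \left(\left(- \frac{1}{18}\right) \left(-48\right) - 1739\right) = 120 - \left(\frac{8}{3} - 1739\right) = 120 - - \frac{5209}{3} = 120 + \frac{5209}{3} = \frac{5569}{3}$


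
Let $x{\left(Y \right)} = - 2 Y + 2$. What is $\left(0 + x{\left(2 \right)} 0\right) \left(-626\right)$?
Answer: $0$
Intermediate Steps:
$x{\left(Y \right)} = 2 - 2 Y$
$\left(0 + x{\left(2 \right)} 0\right) \left(-626\right) = \left(0 + \left(2 - 4\right) 0\right) \left(-626\right) = \left(0 - 0\right) \left(-626\right) = \left(0 + 0\right) \left(-626\right) = 0 \left(-626\right) = 0$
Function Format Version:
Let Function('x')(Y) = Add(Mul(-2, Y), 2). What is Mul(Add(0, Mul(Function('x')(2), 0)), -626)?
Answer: 0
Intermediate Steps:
Function('x')(Y) = Add(2, Mul(-2, Y))
Mul(Add(0, Mul(Function('x')(2), 0)), -626) = Mul(Add(0, Mul(Add(2, Mul(-2, 2)), 0)), -626) = Mul(Add(0, Mul(Add(2, -4), 0)), -626) = Mul(Add(0, Mul(-2, 0)), -626) = Mul(Add(0, 0), -626) = Mul(0, -626) = 0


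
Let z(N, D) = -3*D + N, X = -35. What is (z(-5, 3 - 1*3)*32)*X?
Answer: 5600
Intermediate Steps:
z(N, D) = N - 3*D
(z(-5, 3 - 1*3)*32)*X = ((-5 - 3*(3 - 1*3))*32)*(-35) = ((-5 - 3*(3 - 3))*32)*(-35) = ((-5 - 3*0)*32)*(-35) = ((-5 + 0)*32)*(-35) = -5*32*(-35) = -160*(-35) = 5600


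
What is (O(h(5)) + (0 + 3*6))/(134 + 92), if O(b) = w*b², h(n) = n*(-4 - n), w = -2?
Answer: -2016/113 ≈ -17.841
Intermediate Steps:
O(b) = -2*b²
(O(h(5)) + (0 + 3*6))/(134 + 92) = (-2*25*(4 + 5)² + (0 + 3*6))/(134 + 92) = (-2*(-1*5*9)² + (0 + 18))/226 = (-2*(-45)² + 18)/226 = (-2*2025 + 18)/226 = (-4050 + 18)/226 = (1/226)*(-4032) = -2016/113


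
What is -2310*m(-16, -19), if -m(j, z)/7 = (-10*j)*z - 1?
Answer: -49172970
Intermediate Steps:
m(j, z) = 7 + 70*j*z (m(j, z) = -7*((-10*j)*z - 1) = -7*(-10*j*z - 1) = -7*(-1 - 10*j*z) = 7 + 70*j*z)
-2310*m(-16, -19) = -2310*(7 + 70*(-16)*(-19)) = -2310*(7 + 21280) = -2310*21287 = -49172970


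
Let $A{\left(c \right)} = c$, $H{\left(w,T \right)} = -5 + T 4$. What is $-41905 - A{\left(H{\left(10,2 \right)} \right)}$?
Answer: $-41908$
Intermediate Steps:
$H{\left(w,T \right)} = -5 + 4 T$
$-41905 - A{\left(H{\left(10,2 \right)} \right)} = -41905 - \left(-5 + 4 \cdot 2\right) = -41905 - \left(-5 + 8\right) = -41905 - 3 = -41908$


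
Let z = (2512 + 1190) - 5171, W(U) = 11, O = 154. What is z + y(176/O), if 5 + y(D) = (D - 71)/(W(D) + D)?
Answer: -125779/85 ≈ -1479.8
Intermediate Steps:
z = -1469 (z = 3702 - 5171 = -1469)
y(D) = -5 + (-71 + D)/(11 + D) (y(D) = -5 + (D - 71)/(11 + D) = -5 + (-71 + D)/(11 + D))
z + y(176/O) = -1469 + 2*(-63 - 352/154)/(11 + 176/154) = -1469 + 2*(-63 - 352/154)/(11 + 176*(1/154)) = -1469 + 2*(-63 - 2*8/7)/(11 + 8/7) = -1469 + 2*(-63 - 16/7)/(85/7) = -1469 + 2*(7/85)*(-457/7) = -1469 - 914/85 = -125779/85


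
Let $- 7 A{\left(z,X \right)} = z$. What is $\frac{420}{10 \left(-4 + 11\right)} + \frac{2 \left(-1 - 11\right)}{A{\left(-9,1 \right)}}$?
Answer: $- \frac{38}{3} \approx -12.667$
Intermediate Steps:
$A{\left(z,X \right)} = - \frac{z}{7}$
$\frac{420}{10 \left(-4 + 11\right)} + \frac{2 \left(-1 - 11\right)}{A{\left(-9,1 \right)}} = \frac{420}{10 \left(-4 + 11\right)} + \frac{2 \left(-1 - 11\right)}{\left(- \frac{1}{7}\right) \left(-9\right)} = \frac{420}{10 \cdot 7} + \frac{2 \left(-12\right)}{\frac{9}{7}} = \frac{420}{70} - \frac{56}{3} = 420 \cdot \frac{1}{70} - \frac{56}{3} = 6 - \frac{56}{3} = - \frac{38}{3}$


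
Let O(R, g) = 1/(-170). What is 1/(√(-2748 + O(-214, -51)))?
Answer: -I*√79417370/467161 ≈ -0.019076*I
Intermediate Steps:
O(R, g) = -1/170
1/(√(-2748 + O(-214, -51))) = 1/(√(-2748 - 1/170)) = 1/(√(-467161/170)) = 1/(I*√79417370/170) = -I*√79417370/467161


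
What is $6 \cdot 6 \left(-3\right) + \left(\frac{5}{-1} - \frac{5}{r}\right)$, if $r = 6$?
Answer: $- \frac{683}{6} \approx -113.83$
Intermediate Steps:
$6 \cdot 6 \left(-3\right) + \left(\frac{5}{-1} - \frac{5}{r}\right) = 6 \cdot 6 \left(-3\right) + \left(\frac{5}{-1} - \frac{5}{6}\right) = 6 \left(-18\right) + \left(5 \left(-1\right) - \frac{5}{6}\right) = -108 - \frac{35}{6} = - \frac{683}{6}$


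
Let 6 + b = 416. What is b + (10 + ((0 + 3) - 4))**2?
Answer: 491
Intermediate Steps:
b = 410 (b = -6 + 416 = 410)
b + (10 + ((0 + 3) - 4))**2 = 410 + (10 + ((0 + 3) - 4))**2 = 410 + (10 + (3 - 4))**2 = 410 + (10 - 1)**2 = 410 + 9**2 = 410 + 81 = 491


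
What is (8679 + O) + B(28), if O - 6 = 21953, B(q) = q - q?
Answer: 30638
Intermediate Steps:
B(q) = 0
O = 21959 (O = 6 + 21953 = 21959)
(8679 + O) + B(28) = (8679 + 21959) + 0 = 30638 + 0 = 30638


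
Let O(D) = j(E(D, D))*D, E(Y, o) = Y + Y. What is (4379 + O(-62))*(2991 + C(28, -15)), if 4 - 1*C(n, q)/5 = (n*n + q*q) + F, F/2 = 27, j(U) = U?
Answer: -27802368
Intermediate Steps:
E(Y, o) = 2*Y
F = 54 (F = 2*27 = 54)
O(D) = 2*D² (O(D) = (2*D)*D = 2*D²)
C(n, q) = -250 - 5*n² - 5*q² (C(n, q) = 20 - 5*((n*n + q*q) + 54) = 20 - 5*((n² + q²) + 54) = 20 - 5*(54 + n² + q²) = 20 + (-270 - 5*n² - 5*q²) = -250 - 5*n² - 5*q²)
(4379 + O(-62))*(2991 + C(28, -15)) = (4379 + 2*(-62)²)*(2991 + (-250 - 5*28² - 5*(-15)²)) = (4379 + 2*3844)*(2991 + (-250 - 5*784 - 5*225)) = (4379 + 7688)*(2991 + (-250 - 3920 - 1125)) = 12067*(2991 - 5295) = 12067*(-2304) = -27802368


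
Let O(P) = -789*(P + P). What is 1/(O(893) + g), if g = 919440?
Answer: -1/489714 ≈ -2.0420e-6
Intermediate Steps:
O(P) = -1578*P
1/(O(893) + g) = 1/(-1578*893 + 919440) = 1/(-1409154 + 919440) = 1/(-489714) = -1/489714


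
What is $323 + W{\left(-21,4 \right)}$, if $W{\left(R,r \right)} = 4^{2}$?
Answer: $339$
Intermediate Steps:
$W{\left(R,r \right)} = 16$
$323 + W{\left(-21,4 \right)} = 323 + 16 = 339$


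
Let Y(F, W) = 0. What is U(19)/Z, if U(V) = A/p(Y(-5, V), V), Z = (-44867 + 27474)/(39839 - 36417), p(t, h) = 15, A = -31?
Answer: 106082/260895 ≈ 0.40661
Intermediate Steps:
Z = -17393/3422 ≈ -5.0827
U(V) = -31/15
U(19)/Z = -31/(15*(-17393/3422)) = -31/15*(-3422/17393) = 106082/260895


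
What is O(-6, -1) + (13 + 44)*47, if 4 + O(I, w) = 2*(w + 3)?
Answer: 2679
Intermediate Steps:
O(I, w) = 2 + 2*w (O(I, w) = -4 + 2*(w + 3) = -4 + 2*(3 + w) = -4 + (6 + 2*w) = 2 + 2*w)
O(-6, -1) + (13 + 44)*47 = (2 + 2*(-1)) + (13 + 44)*47 = (2 - 2) + 57*47 = 0 + 2679 = 2679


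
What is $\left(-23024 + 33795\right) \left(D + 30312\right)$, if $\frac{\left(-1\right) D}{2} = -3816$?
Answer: $408694824$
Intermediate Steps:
$D = 7632$ ($D = \left(-2\right) \left(-3816\right) = 7632$)
$\left(-23024 + 33795\right) \left(D + 30312\right) = \left(-23024 + 33795\right) \left(7632 + 30312\right) = 10771 \cdot 37944 = 408694824$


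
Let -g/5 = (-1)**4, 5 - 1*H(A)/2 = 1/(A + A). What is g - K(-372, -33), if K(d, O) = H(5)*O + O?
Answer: 1757/5 ≈ 351.40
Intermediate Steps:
H(A) = 10 - 1/A (H(A) = 10 - 2/(A + A) = 10 - 2*1/(2*A) = 10 - 1/A)
g = -5 (g = -5*(-1)**4 = -5*1 = -5)
K(d, O) = 54*O/5 (K(d, O) = (10 - 1/5)*O + O = 49*O/5 + O = 54*O/5)
g - K(-372, -33) = -5 - 54*(-33)/5 = -5 - 1*(-1782/5) = -5 + 1782/5 = 1757/5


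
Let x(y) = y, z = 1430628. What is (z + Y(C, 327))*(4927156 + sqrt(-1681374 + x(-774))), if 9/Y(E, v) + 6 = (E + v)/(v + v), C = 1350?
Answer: 5279636906061960/749 + 2143076820*I*sqrt(420537)/749 ≈ 7.0489e+12 + 1.8555e+9*I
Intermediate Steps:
Y(E, v) = 9/(-6 + (E + v)/(2*v)) (Y(E, v) = 9/(-6 + (E + v)/(v + v)) = 9/(-6 + (E + v)/((2*v))) = 9/(-6 + (E + v)*(1/(2*v))) = 9/(-6 + (E + v)/(2*v)))
(z + Y(C, 327))*(4927156 + sqrt(-1681374 + x(-774))) = (1430628 + 18*327/(1350 - 11*327))*(4927156 + sqrt(-1681374 - 774)) = (1430628 + 18*327/(1350 - 3597))*(4927156 + sqrt(-1682148)) = (1430628 + 18*327/(-2247))*(4927156 + 2*I*sqrt(420537)) = (1430628 + 18*327*(-1/2247))*(4927156 + 2*I*sqrt(420537)) = (1430628 - 1962/749)*(4927156 + 2*I*sqrt(420537)) = 1071538410*(4927156 + 2*I*sqrt(420537))/749 = 5279636906061960/749 + 2143076820*I*sqrt(420537)/749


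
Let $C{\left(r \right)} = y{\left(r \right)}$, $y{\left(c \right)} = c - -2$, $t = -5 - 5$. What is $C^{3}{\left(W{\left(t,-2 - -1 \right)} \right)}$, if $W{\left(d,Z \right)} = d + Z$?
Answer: $-729$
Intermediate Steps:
$t = -10$
$W{\left(d,Z \right)} = Z + d$
$y{\left(c \right)} = 2 + c$ ($y{\left(c \right)} = c + 2 = 2 + c$)
$C{\left(r \right)} = 2 + r$
$C^{3}{\left(W{\left(t,-2 - -1 \right)} \right)} = \left(2 - 11\right)^{3} = \left(-9\right)^{3} = -729$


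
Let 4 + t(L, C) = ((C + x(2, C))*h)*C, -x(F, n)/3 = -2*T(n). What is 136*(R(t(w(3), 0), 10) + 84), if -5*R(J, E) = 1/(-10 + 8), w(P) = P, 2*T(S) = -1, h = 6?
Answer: 57188/5 ≈ 11438.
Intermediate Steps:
T(S) = -1/2 (T(S) = (1/2)*(-1) = -1/2)
x(F, n) = -3 (x(F, n) = -(-6)*(-1)/2 = -3*1 = -3)
t(L, C) = -4 + C*(-18 + 6*C) (t(L, C) = -4 + ((C - 3)*6)*C = -4 + ((-3 + C)*6)*C = -4 + (-18 + 6*C)*C = -4 + C*(-18 + 6*C))
R(J, E) = 1/10 (R(J, E) = -1/(5*(-10 + 8)) = -1/5/(-2) = -1/5*(-1/2) = 1/10)
136*(R(t(w(3), 0), 10) + 84) = 136*(1/10 + 84) = 136*(841/10) = 57188/5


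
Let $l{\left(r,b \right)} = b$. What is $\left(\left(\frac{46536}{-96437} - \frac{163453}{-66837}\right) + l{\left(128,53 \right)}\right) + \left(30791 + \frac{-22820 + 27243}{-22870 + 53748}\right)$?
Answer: $\frac{6139176971208318757}{199025994547182} \approx 30846.0$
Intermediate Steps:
$\left(\left(\frac{46536}{-96437} - \frac{163453}{-66837}\right) + l{\left(128,53 \right)}\right) + \left(30791 + \frac{-22820 + 27243}{-22870 + 53748}\right) = \left(\left(\frac{46536}{-96437} - \frac{163453}{-66837}\right) + 53\right) + \left(30791 + \frac{-22820 + 27243}{-22870 + 53748}\right) = \left(\left(46536 \left(- \frac{1}{96437}\right) - - \frac{163453}{66837}\right) + 53\right) + \left(30791 + \frac{4423}{30878}\right) = \left(\left(- \frac{46536}{96437} + \frac{163453}{66837}\right) + 53\right) + \left(30791 + 4423 \cdot \frac{1}{30878}\right) = \left(\frac{12652590329}{6445559769} + 53\right) + \left(30791 + \frac{4423}{30878}\right) = \frac{354267258086}{6445559769} + \frac{950768921}{30878} = \frac{6139176971208318757}{199025994547182}$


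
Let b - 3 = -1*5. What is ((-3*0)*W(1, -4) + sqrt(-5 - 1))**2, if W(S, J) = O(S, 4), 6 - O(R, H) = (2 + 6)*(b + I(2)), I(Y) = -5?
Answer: -6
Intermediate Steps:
b = -2 (b = 3 - 1*5 = 3 - 5 = -2)
O(R, H) = 62 (O(R, H) = 6 - (2 + 6)*(-2 - 5) = 6 - 8*(-7) = 6 - 1*(-56) = 6 + 56 = 62)
W(S, J) = 62
((-3*0)*W(1, -4) + sqrt(-5 - 1))**2 = (-3*0*62 + sqrt(-5 - 1))**2 = (0*62 + sqrt(-6))**2 = (0 + I*sqrt(6))**2 = (I*sqrt(6))**2 = -6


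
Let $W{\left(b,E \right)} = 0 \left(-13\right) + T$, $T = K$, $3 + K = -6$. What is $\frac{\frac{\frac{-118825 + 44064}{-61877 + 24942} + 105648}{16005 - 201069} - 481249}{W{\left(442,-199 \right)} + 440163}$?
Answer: $- \frac{3289503883594801}{3008601731781360} \approx -1.0934$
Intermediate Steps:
$K = -9$ ($K = -3 - 6 = -9$)
$T = -9$
$W{\left(b,E \right)} = -9$ ($W{\left(b,E \right)} = 0 \left(-13\right) - 9 = 0 - 9 = -9$)
$\frac{\frac{\frac{-118825 + 44064}{-61877 + 24942} + 105648}{16005 - 201069} - 481249}{W{\left(442,-199 \right)} + 440163} = \frac{\frac{\frac{-118825 + 44064}{-61877 + 24942} + 105648}{16005 - 201069} - 481249}{-9 + 440163} = \frac{\frac{- \frac{74761}{-36935} + 105648}{-185064} - 481249}{440154} = \left(\left(\left(-74761\right) \left(- \frac{1}{36935}\right) + 105648\right) \left(- \frac{1}{185064}\right) - 481249\right) \frac{1}{440154} = \left(\left(\frac{74761}{36935} + 105648\right) \left(- \frac{1}{185064}\right) - 481249\right) \frac{1}{440154} = \left(\frac{3902183641}{36935} \left(- \frac{1}{185064}\right) - 481249\right) \frac{1}{440154} = \left(- \frac{3902183641}{6835338840} - 481249\right) \frac{1}{440154} = \left(- \frac{3289503883594801}{6835338840}\right) \frac{1}{440154} = - \frac{3289503883594801}{3008601731781360}$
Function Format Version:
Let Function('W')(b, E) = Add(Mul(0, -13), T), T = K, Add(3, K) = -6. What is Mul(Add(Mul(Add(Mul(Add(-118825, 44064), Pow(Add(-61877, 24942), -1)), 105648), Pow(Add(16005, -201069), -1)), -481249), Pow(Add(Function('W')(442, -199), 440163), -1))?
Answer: Rational(-3289503883594801, 3008601731781360) ≈ -1.0934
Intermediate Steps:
K = -9 (K = Add(-3, -6) = -9)
T = -9
Function('W')(b, E) = -9 (Function('W')(b, E) = Add(Mul(0, -13), -9) = Add(0, -9) = -9)
Mul(Add(Mul(Add(Mul(Add(-118825, 44064), Pow(Add(-61877, 24942), -1)), 105648), Pow(Add(16005, -201069), -1)), -481249), Pow(Add(Function('W')(442, -199), 440163), -1)) = Mul(Add(Mul(Add(Mul(Add(-118825, 44064), Pow(Add(-61877, 24942), -1)), 105648), Pow(Add(16005, -201069), -1)), -481249), Pow(Add(-9, 440163), -1)) = Mul(Add(Mul(Add(Mul(-74761, Pow(-36935, -1)), 105648), Pow(-185064, -1)), -481249), Pow(440154, -1)) = Mul(Add(Mul(Add(Mul(-74761, Rational(-1, 36935)), 105648), Rational(-1, 185064)), -481249), Rational(1, 440154)) = Mul(Add(Mul(Add(Rational(74761, 36935), 105648), Rational(-1, 185064)), -481249), Rational(1, 440154)) = Mul(Add(Mul(Rational(3902183641, 36935), Rational(-1, 185064)), -481249), Rational(1, 440154)) = Mul(Add(Rational(-3902183641, 6835338840), -481249), Rational(1, 440154)) = Mul(Rational(-3289503883594801, 6835338840), Rational(1, 440154)) = Rational(-3289503883594801, 3008601731781360)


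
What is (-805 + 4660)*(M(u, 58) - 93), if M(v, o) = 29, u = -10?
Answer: -246720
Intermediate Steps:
(-805 + 4660)*(M(u, 58) - 93) = (-805 + 4660)*(29 - 93) = 3855*(-64) = -246720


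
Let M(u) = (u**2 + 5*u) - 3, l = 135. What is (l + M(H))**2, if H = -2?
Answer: 15876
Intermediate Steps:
M(u) = -3 + u**2 + 5*u
(l + M(H))**2 = (135 + (-3 + (-2)**2 + 5*(-2)))**2 = (135 + (-3 + 4 - 10))**2 = (135 - 9)**2 = 126**2 = 15876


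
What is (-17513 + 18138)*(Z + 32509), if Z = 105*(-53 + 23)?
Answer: 18349375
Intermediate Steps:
Z = -3150 (Z = 105*(-30) = -3150)
(-17513 + 18138)*(Z + 32509) = (-17513 + 18138)*(-3150 + 32509) = 625*29359 = 18349375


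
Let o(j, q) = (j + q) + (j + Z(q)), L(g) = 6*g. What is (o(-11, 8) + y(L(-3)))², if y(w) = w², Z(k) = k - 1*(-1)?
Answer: 101761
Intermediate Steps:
Z(k) = 1 + k (Z(k) = k + 1 = 1 + k)
o(j, q) = 1 + 2*j + 2*q (o(j, q) = (j + q) + (j + (1 + q)) = (j + q) + (1 + j + q) = 1 + 2*j + 2*q)
(o(-11, 8) + y(L(-3)))² = ((1 + 2*(-11) + 2*8) + (6*(-3))²)² = ((1 - 22 + 16) + (-18)²)² = (-5 + 324)² = 319² = 101761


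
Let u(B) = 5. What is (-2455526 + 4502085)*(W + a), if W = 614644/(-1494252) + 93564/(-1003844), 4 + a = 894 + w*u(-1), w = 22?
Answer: 191767578274173685114/93749744043 ≈ 2.0455e+9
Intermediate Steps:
a = 1000 (a = -4 + (894 + 22*5) = -4 + (894 + 110) = -4 + 1004 = 1000)
W = -47300930354/93749744043 (W = 614644*(-1/1494252) + 93564*(-1/1003844) = -153661/373563 - 23391/250961 = -47300930354/93749744043 ≈ -0.50454)
(-2455526 + 4502085)*(W + a) = (-2455526 + 4502085)*(-47300930354/93749744043 + 1000) = 2046559*(93702443112646/93749744043) = 191767578274173685114/93749744043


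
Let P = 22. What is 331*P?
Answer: 7282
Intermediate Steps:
331*P = 331*22 = 7282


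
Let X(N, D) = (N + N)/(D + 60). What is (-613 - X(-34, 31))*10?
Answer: -557150/91 ≈ -6122.5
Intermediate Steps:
X(N, D) = 2*N/(60 + D) (X(N, D) = (2*N)/(60 + D) = 2*N/(60 + D))
(-613 - X(-34, 31))*10 = (-613 - 2*(-34)/(60 + 31))*10 = (-613 - 2*(-34)/91)*10 = (-613 - 1*(-68/91))*10 = (-613 + 68/91)*10 = -55715/91*10 = -557150/91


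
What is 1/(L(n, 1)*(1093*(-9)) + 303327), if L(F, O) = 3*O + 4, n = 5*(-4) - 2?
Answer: 1/234468 ≈ 4.2650e-6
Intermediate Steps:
n = -22 (n = -20 - 2 = -22)
L(F, O) = 4 + 3*O
1/(L(n, 1)*(1093*(-9)) + 303327) = 1/((4 + 3*1)*(1093*(-9)) + 303327) = 1/((4 + 3)*(-9837) + 303327) = 1/(7*(-9837) + 303327) = 1/(-68859 + 303327) = 1/234468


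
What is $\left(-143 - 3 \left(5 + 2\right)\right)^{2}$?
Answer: $26896$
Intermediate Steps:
$\left(-143 - 3 \left(5 + 2\right)\right)^{2} = \left(-143 - 21\right)^{2} = \left(-164\right)^{2} = 26896$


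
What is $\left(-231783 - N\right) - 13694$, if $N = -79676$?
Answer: $-165801$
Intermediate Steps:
$\left(-231783 - N\right) - 13694 = \left(-231783 - -79676\right) - 13694 = \left(-231783 + 79676\right) - 13694 = -152107 - 13694 = -165801$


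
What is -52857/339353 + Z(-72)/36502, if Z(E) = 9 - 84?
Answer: -279262527/1769580458 ≈ -0.15781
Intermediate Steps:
Z(E) = -75
-52857/339353 + Z(-72)/36502 = -52857/339353 - 75/36502 = -52857*1/339353 - 75*1/36502 = -7551/48479 - 75/36502 = -279262527/1769580458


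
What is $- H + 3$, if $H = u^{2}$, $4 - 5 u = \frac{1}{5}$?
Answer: $\frac{1514}{625} \approx 2.4224$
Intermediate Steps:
$u = \frac{19}{25}$ ($u = \frac{4}{5} - \frac{1}{5 \cdot 5} = \frac{4}{5} - \frac{1}{25} = \frac{19}{25} \approx 0.76$)
$H = \frac{361}{625}$ ($H = \left(\frac{19}{25}\right)^{2} = \frac{361}{625} \approx 0.5776$)
$- H + 3 = \left(-1\right) \frac{361}{625} + 3 = - \frac{361}{625} + 3 = \frac{1514}{625}$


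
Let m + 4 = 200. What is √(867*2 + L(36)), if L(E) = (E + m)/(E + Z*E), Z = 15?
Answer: √249754/12 ≈ 41.646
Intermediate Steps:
m = 196 (m = -4 + 200 = 196)
L(E) = (196 + E)/(16*E) (L(E) = (E + 196)/(E + 15*E) = (196 + E)/((16*E)) = (196 + E)*(1/(16*E)) = (196 + E)/(16*E))
√(867*2 + L(36)) = √(867*2 + (1/16)*(196 + 36)/36) = √(1734 + (1/16)*(1/36)*232) = √(1734 + 29/72) = √(124877/72) = √249754/12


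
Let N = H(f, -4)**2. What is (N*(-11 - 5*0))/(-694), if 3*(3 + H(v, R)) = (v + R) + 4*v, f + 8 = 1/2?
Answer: 112211/24984 ≈ 4.4913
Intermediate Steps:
f = -15/2 (f = -8 + 1/2 = -15/2 ≈ -7.5000)
H(v, R) = -3 + R/3 + 5*v/3 (H(v, R) = -3 + ((v + R) + 4*v)/3 = -3 + ((R + v) + 4*v)/3 = -3 + (R + 5*v)/3 = -3 + (R/3 + 5*v/3) = -3 + R/3 + 5*v/3)
N = 10201/36 (N = (-3 + (1/3)*(-4) + (5/3)*(-15/2))**2 = (-3 - 4/3 - 25/2)**2 = (-101/6)**2 = 10201/36 ≈ 283.36)
(N*(-11 - 5*0))/(-694) = (10201*(-11 - 5*0)/36)/(-694) = (10201*(-11 + 0)/36)*(-1/694) = ((10201/36)*(-11))*(-1/694) = -112211/36*(-1/694) = 112211/24984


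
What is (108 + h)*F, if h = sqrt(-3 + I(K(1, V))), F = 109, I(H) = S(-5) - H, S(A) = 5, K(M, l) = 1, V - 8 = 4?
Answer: 11881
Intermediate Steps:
V = 12 (V = 8 + 4 = 12)
I(H) = 5 - H
h = 1 (h = sqrt(-3 + (5 - 1*1)) = sqrt(-3 + (5 - 1)) = sqrt(-3 + 4) = sqrt(1) = 1)
(108 + h)*F = (108 + 1)*109 = 109*109 = 11881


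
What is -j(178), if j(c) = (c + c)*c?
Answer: -63368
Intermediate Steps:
j(c) = 2*c² (j(c) = (2*c)*c = 2*c²)
-j(178) = -2*178² = -2*31684 = -1*63368 = -63368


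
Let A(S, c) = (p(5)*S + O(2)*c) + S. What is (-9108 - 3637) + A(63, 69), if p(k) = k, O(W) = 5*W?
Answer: -11677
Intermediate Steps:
A(S, c) = 6*S + 10*c (A(S, c) = (5*S + (5*2)*c) + S = (5*S + 10*c) + S = 6*S + 10*c)
(-9108 - 3637) + A(63, 69) = (-9108 - 3637) + (6*63 + 10*69) = -12745 + (378 + 690) = -12745 + 1068 = -11677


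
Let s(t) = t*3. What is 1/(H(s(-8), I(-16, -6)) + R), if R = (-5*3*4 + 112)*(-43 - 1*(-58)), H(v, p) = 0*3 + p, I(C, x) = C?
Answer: 1/764 ≈ 0.0013089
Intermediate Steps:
s(t) = 3*t
H(v, p) = p (H(v, p) = 0 + p = p)
R = 780 (R = (-15*4 + 112)*(-43 + 58) = (-60 + 112)*15 = 52*15 = 780)
1/(H(s(-8), I(-16, -6)) + R) = 1/(-16 + 780) = 1/764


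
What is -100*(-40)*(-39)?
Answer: -156000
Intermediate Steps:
-100*(-40)*(-39) = 4000*(-39) = -156000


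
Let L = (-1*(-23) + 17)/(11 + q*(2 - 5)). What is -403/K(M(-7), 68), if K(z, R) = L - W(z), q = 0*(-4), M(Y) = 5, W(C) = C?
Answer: 4433/15 ≈ 295.53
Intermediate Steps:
q = 0
L = 40/11 (L = (-1*(-23) + 17)/(11 + 0*(2 - 5)) = (23 + 17)/(11 + 0*(-3)) = 40/(11 + 0) = 40/11 ≈ 3.6364)
K(z, R) = 40/11 - z
-403/K(M(-7), 68) = -403/(40/11 - 1*5) = -403/(40/11 - 5) = -403/(-15/11) = -403*(-11/15) = 4433/15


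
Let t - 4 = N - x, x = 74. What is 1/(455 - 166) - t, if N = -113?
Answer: 52888/289 ≈ 183.00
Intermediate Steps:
t = -183 (t = 4 + (-113 - 1*74) = 4 + (-113 - 74) = 4 - 187 = -183)
1/(455 - 166) - t = 1/(455 - 166) - 1*(-183) = 1/289 + 183 = 52888/289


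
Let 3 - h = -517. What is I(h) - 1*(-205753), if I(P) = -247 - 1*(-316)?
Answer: 205822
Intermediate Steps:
h = 520 (h = 3 - 1*(-517) = 3 + 517 = 520)
I(P) = 69 (I(P) = -247 + 316 = 69)
I(h) - 1*(-205753) = 69 - 1*(-205753) = 69 + 205753 = 205822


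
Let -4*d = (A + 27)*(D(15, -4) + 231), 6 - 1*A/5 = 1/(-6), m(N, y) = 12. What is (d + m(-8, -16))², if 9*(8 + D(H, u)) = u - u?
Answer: 5943330649/576 ≈ 1.0318e+7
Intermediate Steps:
D(H, u) = -8 (D(H, u) = -8 + (u - u)/9 = -8 + (⅑)*0 = -8 + 0 = -8)
A = 185/6 (A = 30 - 5/(-6) = 30 - 5*(-⅙) = 30 + ⅚ = 185/6 ≈ 30.833)
d = -77381/24 (d = -(185/6 + 27)*(-8 + 231)/4 = -347*223/24 = -¼*77381/6 = -77381/24 ≈ -3224.2)
(d + m(-8, -16))² = (-77381/24 + 12)² = (-77093/24)² = 5943330649/576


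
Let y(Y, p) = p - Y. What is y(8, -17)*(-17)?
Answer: 425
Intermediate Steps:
y(8, -17)*(-17) = (-17 - 1*8)*(-17) = (-17 - 8)*(-17) = -25*(-17) = 425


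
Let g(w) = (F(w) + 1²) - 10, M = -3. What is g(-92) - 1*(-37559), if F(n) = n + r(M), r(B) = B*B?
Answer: 37467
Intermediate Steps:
r(B) = B²
F(n) = 9 + n (F(n) = n + (-3)² = n + 9 = 9 + n)
g(w) = w (g(w) = ((9 + w) + 1²) - 10 = ((9 + w) + 1) - 10 = (10 + w) - 10 = w)
g(-92) - 1*(-37559) = -92 - 1*(-37559) = -92 + 37559 = 37467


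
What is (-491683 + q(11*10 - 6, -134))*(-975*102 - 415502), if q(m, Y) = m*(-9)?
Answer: 253675139288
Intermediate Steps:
q(m, Y) = -9*m
(-491683 + q(11*10 - 6, -134))*(-975*102 - 415502) = (-491683 - 9*(11*10 - 6))*(-975*102 - 415502) = (-491683 - 9*(110 - 6))*(-99450 - 415502) = (-491683 - 9*104)*(-514952) = (-491683 - 936)*(-514952) = -492619*(-514952) = 253675139288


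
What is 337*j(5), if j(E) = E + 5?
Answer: 3370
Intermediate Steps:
j(E) = 5 + E
337*j(5) = 337*(5 + 5) = 337*10 = 3370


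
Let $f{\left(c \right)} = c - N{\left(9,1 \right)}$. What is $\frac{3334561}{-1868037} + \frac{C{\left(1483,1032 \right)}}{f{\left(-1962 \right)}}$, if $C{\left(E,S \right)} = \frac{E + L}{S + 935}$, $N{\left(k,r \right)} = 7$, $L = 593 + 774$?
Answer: $- \frac{12920155353353}{7234950265851} \approx -1.7858$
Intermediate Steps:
$L = 1367$
$f{\left(c \right)} = -7 + c$ ($f{\left(c \right)} = c - 7 = -7 + c$)
$C{\left(E,S \right)} = \frac{1367 + E}{935 + S}$ ($C{\left(E,S \right)} = \frac{E + 1367}{S + 935} = \frac{1367 + E}{935 + S}$)
$\frac{3334561}{-1868037} + \frac{C{\left(1483,1032 \right)}}{f{\left(-1962 \right)}} = \frac{3334561}{-1868037} + \frac{\frac{1}{935 + 1032} \left(1367 + 1483\right)}{-7 - 1962} = 3334561 \left(- \frac{1}{1868037}\right) + \frac{\frac{1}{1967} \cdot 2850}{-1969} = - \frac{3334561}{1868037} + \frac{1}{1967} \cdot 2850 \left(- \frac{1}{1969}\right) = - \frac{3334561}{1868037} + \frac{2850}{1967} \left(- \frac{1}{1969}\right) = - \frac{3334561}{1868037} - \frac{2850}{3873023} = - \frac{12920155353353}{7234950265851}$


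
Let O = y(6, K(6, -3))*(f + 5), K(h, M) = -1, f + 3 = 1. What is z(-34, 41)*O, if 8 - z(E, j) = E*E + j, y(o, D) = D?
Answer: 3567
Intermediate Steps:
f = -2 (f = -3 + 1 = -2)
z(E, j) = 8 - j - E² (z(E, j) = 8 - (E*E + j) = 8 - (E² + j) = 8 - (j + E²) = 8 + (-j - E²) = 8 - j - E²)
O = -3 (O = -(-2 + 5) = -1*3 = -3)
z(-34, 41)*O = (8 - 1*41 - 1*(-34)²)*(-3) = (8 - 41 - 1*1156)*(-3) = (8 - 41 - 1156)*(-3) = -1189*(-3) = 3567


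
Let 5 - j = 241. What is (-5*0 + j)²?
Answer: 55696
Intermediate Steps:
j = -236 (j = 5 - 1*241 = 5 - 241 = -236)
(-5*0 + j)² = (-5*0 - 236)² = (0 - 236)² = (-236)² = 55696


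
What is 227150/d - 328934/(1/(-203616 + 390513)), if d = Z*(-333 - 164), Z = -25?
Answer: -4364851222360/71 ≈ -6.1477e+10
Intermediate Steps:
d = 12425 (d = -25*(-333 - 164) = -25*(-497) = 12425)
227150/d - 328934/(1/(-203616 + 390513)) = 227150/12425 - 328934/(1/(-203616 + 390513)) = 227150*(1/12425) - 328934/(1/186897) = 1298/71 - 328934/1/186897 = 1298/71 - 328934*186897 = 1298/71 - 61476777798 = -4364851222360/71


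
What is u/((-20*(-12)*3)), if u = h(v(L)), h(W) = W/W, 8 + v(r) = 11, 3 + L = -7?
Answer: 1/720 ≈ 0.0013889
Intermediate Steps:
L = -10 (L = -3 - 7 = -10)
v(r) = 3 (v(r) = -8 + 11 = 3)
h(W) = 1
u = 1
u/((-20*(-12)*3)) = 1/(-20*(-12)*3) = 1/(240*3) = 1/720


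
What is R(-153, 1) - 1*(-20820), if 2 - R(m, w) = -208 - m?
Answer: 20877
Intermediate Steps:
R(m, w) = 210 + m (R(m, w) = 2 - (-208 - m) = 2 + (208 + m) = 210 + m)
R(-153, 1) - 1*(-20820) = (210 - 153) - 1*(-20820) = 57 + 20820 = 20877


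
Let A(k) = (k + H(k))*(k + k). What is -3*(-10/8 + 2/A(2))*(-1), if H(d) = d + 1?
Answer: -69/20 ≈ -3.4500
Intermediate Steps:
H(d) = 1 + d
A(k) = 2*k*(1 + 2*k) (A(k) = (k + (1 + k))*(k + k) = (1 + 2*k)*(2*k) = 2*k*(1 + 2*k))
-3*(-10/8 + 2/A(2))*(-1) = -3*(-10/8 + 2/((2*2*(1 + 2*2))))*(-1) = -3*(-10*1/8 + 2/((2*2*(1 + 4))))*(-1) = -3*(-5/4 + 2/((2*2*5)))*(-1) = -3*(-5/4 + 2/20)*(-1) = -3*(-5/4 + 2*(1/20))*(-1) = -3*(-5/4 + 1/10)*(-1) = -3*(-23/20)*(-1) = (69/20)*(-1) = -69/20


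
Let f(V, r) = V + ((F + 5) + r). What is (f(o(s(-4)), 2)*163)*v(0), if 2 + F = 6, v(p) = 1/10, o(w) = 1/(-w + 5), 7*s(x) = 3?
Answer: 58517/320 ≈ 182.87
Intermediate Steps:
s(x) = 3/7 (s(x) = (1/7)*3 = 3/7)
o(w) = 1/(5 - w)
v(p) = 1/10
F = 4 (F = -2 + 6 = 4)
f(V, r) = 9 + V + r (f(V, r) = V + ((4 + 5) + r) = V + (9 + r) = 9 + V + r)
(f(o(s(-4)), 2)*163)*v(0) = ((9 - 1/(-5 + 3/7) + 2)*163)*(1/10) = ((9 - 1/(-32/7) + 2)*163)*(1/10) = ((9 - 1*(-7/32) + 2)*163)*(1/10) = ((9 + 7/32 + 2)*163)*(1/10) = ((359/32)*163)*(1/10) = (58517/32)*(1/10) = 58517/320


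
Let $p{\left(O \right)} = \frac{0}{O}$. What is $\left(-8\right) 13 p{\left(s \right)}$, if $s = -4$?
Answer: $0$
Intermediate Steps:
$p{\left(O \right)} = 0$
$\left(-8\right) 13 p{\left(s \right)} = \left(-8\right) 13 \cdot 0 = \left(-104\right) 0 = 0$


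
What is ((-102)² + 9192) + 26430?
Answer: 46026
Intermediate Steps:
((-102)² + 9192) + 26430 = (10404 + 9192) + 26430 = 19596 + 26430 = 46026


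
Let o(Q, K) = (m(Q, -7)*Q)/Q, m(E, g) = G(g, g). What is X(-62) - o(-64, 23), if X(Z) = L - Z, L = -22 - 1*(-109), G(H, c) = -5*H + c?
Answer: 121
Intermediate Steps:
G(H, c) = c - 5*H
m(E, g) = -4*g (m(E, g) = g - 5*g = -4*g)
L = 87 (L = -22 + 109 = 87)
X(Z) = 87 - Z
o(Q, K) = 28 (o(Q, K) = ((-4*(-7))*Q)/Q = (28*Q)/Q = 28)
X(-62) - o(-64, 23) = (87 - 1*(-62)) - 1*28 = (87 + 62) - 28 = 149 - 28 = 121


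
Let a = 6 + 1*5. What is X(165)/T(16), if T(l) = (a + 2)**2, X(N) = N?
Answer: 165/169 ≈ 0.97633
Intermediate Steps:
a = 11 (a = 6 + 5 = 11)
T(l) = 169 (T(l) = (11 + 2)**2 = 13**2 = 169)
X(165)/T(16) = 165/169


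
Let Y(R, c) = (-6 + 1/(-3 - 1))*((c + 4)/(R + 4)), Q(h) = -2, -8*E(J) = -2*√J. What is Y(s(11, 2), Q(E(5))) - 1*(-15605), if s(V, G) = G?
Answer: 187235/12 ≈ 15603.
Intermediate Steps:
E(J) = √J/4 (E(J) = -(-1)*√J/4 = √J/4)
Y(R, c) = -25*(4 + c)/(4*(4 + R)) (Y(R, c) = (-6 + 1/(-4))*((4 + c)/(4 + R)) = (-6 - ¼)*((4 + c)/(4 + R)) = -25*(4 + c)/(4*(4 + R)))
Y(s(11, 2), Q(E(5))) - 1*(-15605) = 25*(-4 - 1*(-2))/(4*(4 + 2)) - 1*(-15605) = (25/4)*(-4 + 2)/6 + 15605 = (25/4)*(⅙)*(-2) + 15605 = -25/12 + 15605 = 187235/12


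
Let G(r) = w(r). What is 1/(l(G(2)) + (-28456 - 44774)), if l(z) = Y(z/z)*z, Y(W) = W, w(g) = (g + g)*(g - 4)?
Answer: -1/73238 ≈ -1.3654e-5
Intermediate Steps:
w(g) = 2*g*(-4 + g) (w(g) = (2*g)*(-4 + g) = 2*g*(-4 + g))
G(r) = 2*r*(-4 + r)
l(z) = z (l(z) = (z/z)*z = 1*z = z)
1/(l(G(2)) + (-28456 - 44774)) = 1/(2*2*(-4 + 2) + (-28456 - 44774)) = 1/(2*2*(-2) - 73230) = 1/(-8 - 73230) = 1/(-73238) = -1/73238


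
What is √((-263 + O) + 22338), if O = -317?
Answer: √21758 ≈ 147.51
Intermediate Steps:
√((-263 + O) + 22338) = √((-263 - 317) + 22338) = √(-580 + 22338) = √21758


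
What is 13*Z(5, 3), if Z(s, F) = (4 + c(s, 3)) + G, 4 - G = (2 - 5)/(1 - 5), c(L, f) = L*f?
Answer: 1157/4 ≈ 289.25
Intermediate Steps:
G = 13/4 (G = 4 - (2 - 5)/(1 - 5) = 4 - (-3)/(-4) = 4 - (-3)*(-1)/4 = 4 - 1*¾ = 4 - ¾ = 13/4 ≈ 3.2500)
Z(s, F) = 29/4 + 3*s (Z(s, F) = (4 + s*3) + 13/4 = (4 + 3*s) + 13/4 = 29/4 + 3*s)
13*Z(5, 3) = 13*(29/4 + 3*5) = 13*(29/4 + 15) = 13*(89/4) = 1157/4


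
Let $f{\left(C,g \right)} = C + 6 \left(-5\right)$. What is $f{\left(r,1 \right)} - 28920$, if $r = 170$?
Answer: $-28780$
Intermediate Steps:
$f{\left(C,g \right)} = -30 + C$ ($f{\left(C,g \right)} = C - 30 = -30 + C$)
$f{\left(r,1 \right)} - 28920 = \left(-30 + 170\right) - 28920 = 140 - 28920 = -28780$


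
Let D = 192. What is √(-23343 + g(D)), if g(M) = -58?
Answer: I*√23401 ≈ 152.97*I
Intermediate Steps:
√(-23343 + g(D)) = √(-23343 - 58) = √(-23401) = I*√23401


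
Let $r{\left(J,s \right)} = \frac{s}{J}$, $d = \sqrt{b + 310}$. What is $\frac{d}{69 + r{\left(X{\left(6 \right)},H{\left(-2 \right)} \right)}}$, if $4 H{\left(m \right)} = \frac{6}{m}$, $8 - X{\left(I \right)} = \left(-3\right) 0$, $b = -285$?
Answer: $\frac{32}{441} \approx 0.072562$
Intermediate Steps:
$X{\left(I \right)} = 8$ ($X{\left(I \right)} = 8 - \left(-3\right) 0 = 8 - 0 = 8 + 0 = 8$)
$H{\left(m \right)} = \frac{3}{2 m}$ ($H{\left(m \right)} = \frac{6 \frac{1}{m}}{4} = \frac{3}{2 m}$)
$d = 5$ ($d = \sqrt{-285 + 310} = \sqrt{25} = 5$)
$\frac{d}{69 + r{\left(X{\left(6 \right)},H{\left(-2 \right)} \right)}} = \frac{5}{69 + \frac{\frac{3}{2} \frac{1}{-2}}{8}} = \frac{5}{69 + \frac{3}{2} \left(- \frac{1}{2}\right) \frac{1}{8}} = \frac{5}{69 - \frac{3}{32}} = \frac{5}{\frac{2205}{32}} = 5 \cdot \frac{32}{2205} = \frac{32}{441}$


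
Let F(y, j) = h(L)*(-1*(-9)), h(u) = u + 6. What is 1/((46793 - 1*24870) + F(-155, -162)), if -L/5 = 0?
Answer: 1/21977 ≈ 4.5502e-5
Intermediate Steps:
L = 0 (L = -5*0 = 0)
h(u) = 6 + u
F(y, j) = 54 (F(y, j) = (6 + 0)*(-1*(-9)) = 6*9 = 54)
1/((46793 - 1*24870) + F(-155, -162)) = 1/((46793 - 1*24870) + 54) = 1/((46793 - 24870) + 54) = 1/(21923 + 54) = 1/21977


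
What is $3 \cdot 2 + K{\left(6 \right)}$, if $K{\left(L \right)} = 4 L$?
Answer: $30$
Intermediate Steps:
$3 \cdot 2 + K{\left(6 \right)} = 3 \cdot 2 + 4 \cdot 6 = 6 + 24 = 30$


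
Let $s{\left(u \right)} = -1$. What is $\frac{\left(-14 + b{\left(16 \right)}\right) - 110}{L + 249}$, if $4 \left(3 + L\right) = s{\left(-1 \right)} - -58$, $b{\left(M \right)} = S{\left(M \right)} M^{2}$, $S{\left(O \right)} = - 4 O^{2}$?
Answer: $- \frac{1049072}{1041} \approx -1007.8$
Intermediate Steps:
$b{\left(M \right)} = - 4 M^{4}$ ($b{\left(M \right)} = - 4 M^{2} M^{2} = - 4 M^{4}$)
$L = \frac{45}{4}$ ($L = -3 + \frac{-1 - -58}{4} = -3 + \frac{-1 + 58}{4} = -3 + \frac{1}{4} \cdot 57 = -3 + \frac{57}{4} = \frac{45}{4} \approx 11.25$)
$\frac{\left(-14 + b{\left(16 \right)}\right) - 110}{L + 249} = \frac{\left(-14 - 4 \cdot 16^{4}\right) - 110}{\frac{45}{4} + 249} = \frac{\left(-14 - 262144\right) - 110}{\frac{1041}{4}} = \left(\left(-14 - 262144\right) - 110\right) \frac{4}{1041} = \left(-262158 - 110\right) \frac{4}{1041} = \left(-262268\right) \frac{4}{1041} = - \frac{1049072}{1041}$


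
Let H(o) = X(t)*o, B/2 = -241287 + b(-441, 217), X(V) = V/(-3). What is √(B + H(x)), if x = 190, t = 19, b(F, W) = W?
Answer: I*√4350090/3 ≈ 695.23*I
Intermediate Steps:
X(V) = -V/3 (X(V) = V*(-⅓) = -V/3)
B = -482140 (B = 2*(-241287 + 217) = 2*(-241070) = -482140)
H(o) = -19*o/3 (H(o) = (-⅓*19)*o = -19*o/3)
√(B + H(x)) = √(-482140 - 19/3*190) = √(-482140 - 3610/3) = √(-1450030/3) = I*√4350090/3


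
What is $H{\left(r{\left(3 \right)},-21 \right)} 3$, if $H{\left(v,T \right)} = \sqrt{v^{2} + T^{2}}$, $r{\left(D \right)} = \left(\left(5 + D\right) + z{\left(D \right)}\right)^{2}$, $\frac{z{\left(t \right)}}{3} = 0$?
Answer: $3 \sqrt{4537} \approx 202.07$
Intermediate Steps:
$z{\left(t \right)} = 0$ ($z{\left(t \right)} = 3 \cdot 0 = 0$)
$r{\left(D \right)} = \left(5 + D\right)^{2}$ ($r{\left(D \right)} = \left(\left(5 + D\right) + 0\right)^{2} = \left(5 + D\right)^{2}$)
$H{\left(v,T \right)} = \sqrt{T^{2} + v^{2}}$
$H{\left(r{\left(3 \right)},-21 \right)} 3 = \sqrt{\left(-21\right)^{2} + \left(\left(5 + 3\right)^{2}\right)^{2}} \cdot 3 = \sqrt{441 + \left(8^{2}\right)^{2}} \cdot 3 = \sqrt{441 + 64^{2}} \cdot 3 = \sqrt{441 + 4096} \cdot 3 = \sqrt{4537} \cdot 3 = 3 \sqrt{4537}$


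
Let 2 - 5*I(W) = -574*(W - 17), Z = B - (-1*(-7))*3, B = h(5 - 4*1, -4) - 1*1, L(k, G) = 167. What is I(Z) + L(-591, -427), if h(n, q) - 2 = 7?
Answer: -16383/5 ≈ -3276.6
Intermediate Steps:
h(n, q) = 9 (h(n, q) = 2 + 7 = 9)
B = 8 (B = 9 - 1*1 = 9 - 1 = 8)
Z = -13 (Z = 8 - (-1*(-7))*3 = 8 - 7*3 = 8 - 1*21 = 8 - 21 = -13)
I(W) = -9756/5 + 574*W/5 (I(W) = 2/5 - (-574)*(W - 17)/5 = 2/5 - (-574)*(-17 + W)/5 = 2/5 - (9758 - 574*W)/5 = 2/5 + (-9758/5 + 574*W/5) = -9756/5 + 574*W/5)
I(Z) + L(-591, -427) = (-9756/5 + (574/5)*(-13)) + 167 = (-9756/5 - 7462/5) + 167 = -17218/5 + 167 = -16383/5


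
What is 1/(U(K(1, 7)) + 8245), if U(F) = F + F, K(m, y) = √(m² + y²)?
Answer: 1649/13595965 - 2*√2/13595965 ≈ 0.00012108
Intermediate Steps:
U(F) = 2*F
1/(U(K(1, 7)) + 8245) = 1/(2*√(1² + 7²) + 8245) = 1/(2*√(1 + 49) + 8245) = 1/(2*√50 + 8245) = 1/(2*(5*√2) + 8245) = 1/(10*√2 + 8245) = 1/(8245 + 10*√2)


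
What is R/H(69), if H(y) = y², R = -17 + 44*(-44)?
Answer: -217/529 ≈ -0.41021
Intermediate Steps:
R = -1953 (R = -17 - 1936 = -1953)
R/H(69) = -1953/(69²) = -1953/4761 = -1953*1/4761 = -217/529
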